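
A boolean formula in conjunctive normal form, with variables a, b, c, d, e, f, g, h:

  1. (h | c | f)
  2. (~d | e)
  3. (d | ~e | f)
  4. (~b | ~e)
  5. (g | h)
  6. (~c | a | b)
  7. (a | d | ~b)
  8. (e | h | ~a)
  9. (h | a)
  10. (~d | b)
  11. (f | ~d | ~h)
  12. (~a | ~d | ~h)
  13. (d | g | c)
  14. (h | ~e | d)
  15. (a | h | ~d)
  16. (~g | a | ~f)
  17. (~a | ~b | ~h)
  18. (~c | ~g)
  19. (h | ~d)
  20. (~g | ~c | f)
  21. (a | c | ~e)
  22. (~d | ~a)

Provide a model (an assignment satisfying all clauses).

a=1, b=0, c=0, d=0, e=0, f=1, g=1, h=1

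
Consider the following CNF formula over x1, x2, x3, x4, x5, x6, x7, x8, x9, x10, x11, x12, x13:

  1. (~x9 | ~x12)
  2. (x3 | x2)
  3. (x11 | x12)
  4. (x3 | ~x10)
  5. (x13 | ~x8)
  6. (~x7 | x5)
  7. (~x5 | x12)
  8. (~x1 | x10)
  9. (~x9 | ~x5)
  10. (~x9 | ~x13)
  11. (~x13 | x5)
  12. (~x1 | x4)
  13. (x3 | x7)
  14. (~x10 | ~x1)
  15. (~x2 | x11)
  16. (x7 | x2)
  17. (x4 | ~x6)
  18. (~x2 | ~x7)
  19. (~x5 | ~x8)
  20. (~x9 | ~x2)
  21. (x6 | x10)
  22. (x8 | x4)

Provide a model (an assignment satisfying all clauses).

x1=F, x2=T, x3=T, x4=T, x5=F, x6=T, x7=F, x8=F, x9=F, x10=T, x11=T, x12=F, x13=F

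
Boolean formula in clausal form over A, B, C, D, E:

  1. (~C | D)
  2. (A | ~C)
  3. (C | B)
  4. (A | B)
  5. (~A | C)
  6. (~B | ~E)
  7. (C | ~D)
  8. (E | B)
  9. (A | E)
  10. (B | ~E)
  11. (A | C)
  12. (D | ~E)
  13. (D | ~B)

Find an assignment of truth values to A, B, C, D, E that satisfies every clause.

A=1, B=1, C=1, D=1, E=0

Check each clause:
  1. (D | ~C) — D is true.
  2. (~C | A) — A is true.
  3. (B | C) — B is true.
  4. (B | A) — A is true.
  5. (C | ~A) — C is true.
  6. (~E | ~B) — ~E is true.
  7. (~D | C) — C is true.
  8. (B | E) — B is true.
  9. (E | A) — A is true.
  10. (~E | B) — B is true.
  11. (C | A) — A is true.
  12. (~E | D) — ~E is true.
  13. (~B | D) — D is true.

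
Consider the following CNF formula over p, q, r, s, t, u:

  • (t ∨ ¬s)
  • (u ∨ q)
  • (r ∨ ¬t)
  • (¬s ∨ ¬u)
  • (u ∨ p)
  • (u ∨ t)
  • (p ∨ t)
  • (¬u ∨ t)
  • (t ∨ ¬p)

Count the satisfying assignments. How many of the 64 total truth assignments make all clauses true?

6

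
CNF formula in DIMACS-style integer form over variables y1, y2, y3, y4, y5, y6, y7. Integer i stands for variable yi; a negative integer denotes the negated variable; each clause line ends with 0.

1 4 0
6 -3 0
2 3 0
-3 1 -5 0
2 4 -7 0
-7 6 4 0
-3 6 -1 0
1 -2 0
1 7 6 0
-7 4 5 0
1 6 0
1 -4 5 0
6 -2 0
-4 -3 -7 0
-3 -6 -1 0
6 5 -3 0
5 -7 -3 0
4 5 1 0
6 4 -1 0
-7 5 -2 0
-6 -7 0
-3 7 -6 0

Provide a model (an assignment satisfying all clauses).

y1 = True, y2 = True, y3 = False, y4 = True, y5 = False, y6 = True, y7 = False

Check each clause:
  1. (y4 \/ y1) — y1 is true.
  2. (y6 \/ ~y3) — ~y3 is true.
  3. (y2 \/ y3) — y2 is true.
  4. (~y5 \/ ~y3 \/ y1) — y1 is true.
  5. (~y7 \/ y4 \/ y2) — ~y7 is true.
  6. (~y7 \/ y4 \/ y6) — ~y7 is true.
  7. (~y3 \/ ~y1 \/ y6) — ~y3 is true.
  8. (~y2 \/ y1) — y1 is true.
  9. (y6 \/ y1 \/ y7) — y1 is true.
  10. (~y7 \/ y4 \/ y5) — ~y7 is true.
  11. (y1 \/ y6) — y1 is true.
  12. (y1 \/ y5 \/ ~y4) — y1 is true.
  13. (~y2 \/ y6) — y6 is true.
  14. (~y7 \/ ~y4 \/ ~y3) — ~y7 is true.
  15. (~y3 \/ ~y1 \/ ~y6) — ~y3 is true.
  16. (~y3 \/ y6 \/ y5) — ~y3 is true.
  17. (~y7 \/ ~y3 \/ y5) — ~y3 is true.
  18. (y1 \/ y5 \/ y4) — y1 is true.
  19. (y4 \/ ~y1 \/ y6) — y4 is true.
  20. (y5 \/ ~y7 \/ ~y2) — ~y7 is true.
  21. (~y6 \/ ~y7) — ~y7 is true.
  22. (y7 \/ ~y3 \/ ~y6) — ~y3 is true.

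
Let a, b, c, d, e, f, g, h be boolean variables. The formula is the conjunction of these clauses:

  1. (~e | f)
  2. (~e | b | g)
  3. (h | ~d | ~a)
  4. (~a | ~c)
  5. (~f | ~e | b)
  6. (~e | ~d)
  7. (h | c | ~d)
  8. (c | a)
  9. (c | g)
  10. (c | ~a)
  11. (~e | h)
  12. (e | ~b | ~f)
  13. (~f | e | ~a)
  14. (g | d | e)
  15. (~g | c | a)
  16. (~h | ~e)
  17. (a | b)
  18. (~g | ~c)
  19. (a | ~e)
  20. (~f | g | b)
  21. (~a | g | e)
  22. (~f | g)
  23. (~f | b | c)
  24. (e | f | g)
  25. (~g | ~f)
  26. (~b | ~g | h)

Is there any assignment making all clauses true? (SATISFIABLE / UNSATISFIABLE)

UNSATISFIABLE

e = True:
  propagation gives f=True, b=True, d=False, h=True; an empty clause results — contradiction.
e = False:
  g = True:
    propagation gives c=False, a=True; an empty clause results — contradiction.
  g = False:
    propagation gives c=True, a=False, d=True, b=True; an empty clause results — contradiction.
Every branch closes, so no satisfying assignment exists.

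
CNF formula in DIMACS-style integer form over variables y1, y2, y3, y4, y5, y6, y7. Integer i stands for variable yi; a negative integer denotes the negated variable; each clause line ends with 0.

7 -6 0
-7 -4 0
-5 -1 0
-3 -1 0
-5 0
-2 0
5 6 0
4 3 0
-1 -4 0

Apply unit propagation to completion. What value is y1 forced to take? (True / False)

False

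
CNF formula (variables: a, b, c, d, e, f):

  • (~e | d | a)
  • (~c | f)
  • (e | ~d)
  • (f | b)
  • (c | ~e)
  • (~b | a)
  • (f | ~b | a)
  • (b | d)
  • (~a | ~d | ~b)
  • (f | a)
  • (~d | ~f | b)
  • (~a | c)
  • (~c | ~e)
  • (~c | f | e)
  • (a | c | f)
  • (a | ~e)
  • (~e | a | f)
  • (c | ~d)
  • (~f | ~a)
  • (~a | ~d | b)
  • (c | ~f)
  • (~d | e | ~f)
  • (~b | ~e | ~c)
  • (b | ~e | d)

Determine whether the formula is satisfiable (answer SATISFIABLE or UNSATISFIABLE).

a = True:
  propagation gives c=True, f=True; an empty clause results — contradiction.
a = False:
  propagation gives b=False, f=True, d=True; an empty clause results — contradiction.
Every branch closes, so no satisfying assignment exists.

UNSATISFIABLE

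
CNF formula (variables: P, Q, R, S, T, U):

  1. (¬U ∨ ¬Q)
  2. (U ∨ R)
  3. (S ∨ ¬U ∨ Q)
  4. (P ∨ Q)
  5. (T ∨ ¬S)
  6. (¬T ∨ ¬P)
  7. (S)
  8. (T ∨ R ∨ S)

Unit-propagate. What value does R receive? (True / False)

Unit clause (S) sets S = True.
(T ∨ ¬S): since S = True, the clause reduces to (T). T = True.
(¬P ∨ ¬T) with T = True leaves only ¬P, so P = False.
(P ∨ Q) with P = False leaves only Q, so Q = True.
(¬U ∨ ¬Q): since Q = True, the clause reduces to (¬U). U = False.
(U ∨ R) with U = False leaves only R, so R = True.

True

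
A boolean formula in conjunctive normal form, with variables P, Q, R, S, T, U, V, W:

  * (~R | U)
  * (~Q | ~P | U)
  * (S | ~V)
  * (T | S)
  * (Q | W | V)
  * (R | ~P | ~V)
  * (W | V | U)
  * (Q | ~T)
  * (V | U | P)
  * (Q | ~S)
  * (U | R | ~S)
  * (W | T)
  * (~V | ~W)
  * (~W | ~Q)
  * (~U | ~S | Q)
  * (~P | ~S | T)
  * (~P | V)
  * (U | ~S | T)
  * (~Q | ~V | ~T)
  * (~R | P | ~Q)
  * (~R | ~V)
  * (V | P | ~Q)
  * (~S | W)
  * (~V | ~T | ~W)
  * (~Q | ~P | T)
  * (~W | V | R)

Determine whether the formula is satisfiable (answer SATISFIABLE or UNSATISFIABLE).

V = True:
  propagation gives S=True, Q=True, W=False; an empty clause results — contradiction.
V = False:
  propagation gives P=False, U=True, Q=False, W=True; an empty clause results — contradiction.
Every branch closes, so no satisfying assignment exists.

UNSATISFIABLE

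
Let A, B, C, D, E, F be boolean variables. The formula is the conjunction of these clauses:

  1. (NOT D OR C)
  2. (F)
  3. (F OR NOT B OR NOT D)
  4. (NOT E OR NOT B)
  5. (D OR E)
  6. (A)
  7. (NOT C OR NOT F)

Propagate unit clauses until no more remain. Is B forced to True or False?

False

(F) stands alone — F = True.
(A) stands alone — A = True.
(NOT F OR NOT C): since F = True, the clause reduces to (NOT C). C = False.
From (NOT D OR C) and C = False: D = False.
In (E OR D), D is now false; E must hold, so E = True.
In (NOT B OR NOT E), NOT E is now false; NOT B must hold, so B = False.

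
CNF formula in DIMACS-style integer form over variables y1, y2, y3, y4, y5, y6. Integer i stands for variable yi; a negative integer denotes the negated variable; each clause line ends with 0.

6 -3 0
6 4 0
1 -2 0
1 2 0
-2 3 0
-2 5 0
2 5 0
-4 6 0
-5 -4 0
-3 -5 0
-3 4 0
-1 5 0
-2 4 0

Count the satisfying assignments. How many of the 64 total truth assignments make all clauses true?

1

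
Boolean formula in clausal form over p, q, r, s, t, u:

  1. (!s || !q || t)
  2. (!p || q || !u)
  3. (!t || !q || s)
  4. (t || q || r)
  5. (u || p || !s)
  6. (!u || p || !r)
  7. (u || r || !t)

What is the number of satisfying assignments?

Split on q, then t.
  q=1, t=1: remaining (p,r,s,u) ∈ {(0,0,1,1); (1,0,1,1); (1,1,1,0); (1,1,1,1)} — 4.
  q=1, t=0: 7 of the 16 assignments to (p,r,s,u) work.
  q=0, t=1: 5 of the 16 assignments to (p,r,s,u) work.
  q=0, t=0: remaining (p,r,s,u) ∈ {(0,1,0,0); (1,1,0,0); (1,1,1,0)} — 3.
Total: 4 + 7 + 5 + 3 = 19.

19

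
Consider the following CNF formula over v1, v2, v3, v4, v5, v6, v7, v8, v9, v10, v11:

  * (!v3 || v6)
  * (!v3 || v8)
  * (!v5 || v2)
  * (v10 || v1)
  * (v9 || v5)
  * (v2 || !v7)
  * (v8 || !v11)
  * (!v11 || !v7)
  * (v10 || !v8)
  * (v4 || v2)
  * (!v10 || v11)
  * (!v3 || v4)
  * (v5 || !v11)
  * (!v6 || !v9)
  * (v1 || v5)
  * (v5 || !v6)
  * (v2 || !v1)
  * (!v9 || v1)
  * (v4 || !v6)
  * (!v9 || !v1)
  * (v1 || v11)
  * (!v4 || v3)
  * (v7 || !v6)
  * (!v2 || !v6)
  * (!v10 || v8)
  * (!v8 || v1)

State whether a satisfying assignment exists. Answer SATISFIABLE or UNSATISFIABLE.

SATISFIABLE

Try v1 = True.
  then v2 is forced to True.
  then v9 is forced to False.
  then v5 is forced to True.
  then v6 is forced to False.
  then v3 is forced to False.
  then v4 is forced to False.
Set v7 = False and propagate.
For the remaining variables, v8 = False, v10 = False, v11 = False works.
Every clause has at least one true literal under this assignment.
So v1 = 1, v2 = 1, v3 = 0, v4 = 0, v5 = 1, v6 = 0, v7 = 0, v8 = 0, v9 = 0, v10 = 0, v11 = 0 is a satisfying assignment.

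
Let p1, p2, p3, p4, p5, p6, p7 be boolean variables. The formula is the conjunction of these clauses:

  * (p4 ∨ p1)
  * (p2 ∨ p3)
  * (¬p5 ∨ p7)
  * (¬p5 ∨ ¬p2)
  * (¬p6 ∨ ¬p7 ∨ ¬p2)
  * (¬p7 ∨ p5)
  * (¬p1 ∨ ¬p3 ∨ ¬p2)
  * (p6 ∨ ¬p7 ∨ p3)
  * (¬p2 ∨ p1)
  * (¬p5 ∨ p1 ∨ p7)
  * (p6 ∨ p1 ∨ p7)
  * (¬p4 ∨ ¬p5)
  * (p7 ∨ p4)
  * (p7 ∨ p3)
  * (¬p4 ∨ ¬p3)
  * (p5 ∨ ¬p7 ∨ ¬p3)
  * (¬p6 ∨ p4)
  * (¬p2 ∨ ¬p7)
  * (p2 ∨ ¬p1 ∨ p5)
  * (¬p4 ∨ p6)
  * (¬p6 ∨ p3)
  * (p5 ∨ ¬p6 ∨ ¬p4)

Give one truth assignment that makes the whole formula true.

p1=T, p2=F, p3=T, p4=F, p5=T, p6=F, p7=T

Branch on p1: take p1 = True.
Set p2 = False and propagate.
  then p3 is forced to True.
  then p4 is forced to False.
  then p7 is forced to True.
  then p5 is forced to True.
  then p6 is forced to False.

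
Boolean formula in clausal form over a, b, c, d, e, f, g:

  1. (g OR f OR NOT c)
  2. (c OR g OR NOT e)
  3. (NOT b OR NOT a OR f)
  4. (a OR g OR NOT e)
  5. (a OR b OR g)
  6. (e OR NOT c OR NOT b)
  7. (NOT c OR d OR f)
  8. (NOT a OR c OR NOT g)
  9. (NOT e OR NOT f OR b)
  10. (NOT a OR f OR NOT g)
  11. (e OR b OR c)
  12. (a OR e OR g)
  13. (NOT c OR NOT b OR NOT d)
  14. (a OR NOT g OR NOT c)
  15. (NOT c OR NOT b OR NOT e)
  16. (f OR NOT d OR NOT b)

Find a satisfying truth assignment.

a=F, b=T, c=F, d=F, e=F, f=F, g=T

Branch on a: take a = False.
The remaining clauses are satisfied by b = True, c = False, d = False, e = False, f = False, g = True.
Every clause has at least one true literal under this assignment.
Check each clause:
  1. (g OR f OR NOT c) — NOT c is true.
  2. (NOT e OR g OR c) — NOT e is true.
  3. (f OR NOT a OR NOT b) — NOT a is true.
  4. (g OR a OR NOT e) — NOT e is true.
  5. (a OR b OR g) — b is true.
  6. (e OR NOT c OR NOT b) — NOT c is true.
  7. (NOT c OR d OR f) — NOT c is true.
  8. (NOT a OR NOT g OR c) — NOT a is true.
  9. (NOT f OR b OR NOT e) — NOT f is true.
  10. (NOT a OR f OR NOT g) — NOT a is true.
  11. (b OR c OR e) — b is true.
  12. (e OR a OR g) — g is true.
  13. (NOT b OR NOT d OR NOT c) — NOT d is true.
  14. (NOT g OR a OR NOT c) — NOT c is true.
  15. (NOT c OR NOT b OR NOT e) — NOT e is true.
  16. (f OR NOT b OR NOT d) — NOT d is true.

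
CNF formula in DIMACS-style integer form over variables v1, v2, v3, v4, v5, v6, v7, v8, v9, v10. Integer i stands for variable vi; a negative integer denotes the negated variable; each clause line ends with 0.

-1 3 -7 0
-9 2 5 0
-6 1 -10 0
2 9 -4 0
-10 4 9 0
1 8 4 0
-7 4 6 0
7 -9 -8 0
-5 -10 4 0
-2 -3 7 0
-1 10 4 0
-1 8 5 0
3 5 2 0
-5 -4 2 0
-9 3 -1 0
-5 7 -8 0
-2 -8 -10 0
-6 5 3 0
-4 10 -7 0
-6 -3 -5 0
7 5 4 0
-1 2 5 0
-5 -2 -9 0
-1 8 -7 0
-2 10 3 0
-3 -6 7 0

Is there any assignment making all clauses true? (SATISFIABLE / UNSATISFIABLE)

SATISFIABLE

Try v1 = False.
Set v2 = True and propagate.
For the remaining variables, v3 = True, v4 = False, v5 = False, v6 = True, v7 = True, v8 = True, v9 = False, v10 = False works.
So v1=False, v2=True, v3=True, v4=False, v5=False, v6=True, v7=True, v8=True, v9=False, v10=False is a satisfying assignment.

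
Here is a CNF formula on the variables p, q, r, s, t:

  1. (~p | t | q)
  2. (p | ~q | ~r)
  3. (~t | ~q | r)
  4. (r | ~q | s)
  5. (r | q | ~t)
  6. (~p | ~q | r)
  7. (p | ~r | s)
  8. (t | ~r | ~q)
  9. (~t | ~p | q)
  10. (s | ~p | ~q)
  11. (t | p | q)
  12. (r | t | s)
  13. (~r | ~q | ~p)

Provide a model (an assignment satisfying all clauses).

s occurs only positively in the remaining clauses — set s = True.
Set p = False and propagate.
Branch on q: take q = True.
  then r is forced to False.
  then t is forced to False.
Check each clause:
  1. (t | ~p | q) — q is true.
  2. (~r | p | ~q) — ~r is true.
  3. (~t | r | ~q) — ~t is true.
  4. (~q | r | s) — s is true.
  5. (~t | q | r) — q is true.
  6. (~p | ~q | r) — ~p is true.
  7. (s | ~r | p) — s is true.
  8. (~r | t | ~q) — ~r is true.
  9. (~t | q | ~p) — q is true.
  10. (~p | s | ~q) — s is true.
  11. (p | t | q) — q is true.
  12. (t | s | r) — s is true.
  13. (~q | ~r | ~p) — ~r is true.

p=False, q=True, r=False, s=True, t=False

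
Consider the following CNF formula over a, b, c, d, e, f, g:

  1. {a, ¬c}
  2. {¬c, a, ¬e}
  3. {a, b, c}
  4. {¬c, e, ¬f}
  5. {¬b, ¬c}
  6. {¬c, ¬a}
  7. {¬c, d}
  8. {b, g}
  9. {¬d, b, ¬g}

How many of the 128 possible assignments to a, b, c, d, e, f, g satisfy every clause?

36

Split on c, then a.
  c=T, a=T: a clause becomes empty — 0.
  c=T, a=F: a clause becomes empty — 0.
  c=F, a=T: e, f free; 5 ways for (b,d,g) × 2^2 = 20.
  c=F, a=F: forces b=T; d, e, f, g free → 2^4 = 16.
Total: 0 + 0 + 20 + 16 = 36.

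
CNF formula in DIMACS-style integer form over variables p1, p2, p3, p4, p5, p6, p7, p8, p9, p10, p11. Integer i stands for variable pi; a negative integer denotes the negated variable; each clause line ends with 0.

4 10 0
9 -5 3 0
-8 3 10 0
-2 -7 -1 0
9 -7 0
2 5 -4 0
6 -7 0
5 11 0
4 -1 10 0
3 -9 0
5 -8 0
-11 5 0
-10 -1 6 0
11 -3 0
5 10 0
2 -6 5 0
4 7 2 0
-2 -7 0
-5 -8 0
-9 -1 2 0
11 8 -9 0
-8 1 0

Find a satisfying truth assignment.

p1=False, p2=False, p3=True, p4=True, p5=True, p6=True, p7=False, p8=False, p9=True, p10=False, p11=True

Try p1 = False.
  then p8 is forced to False.
The remaining clauses are satisfied by p2 = False, p3 = True, p4 = True, p5 = True, p6 = True, p7 = False, p9 = True, p10 = False, p11 = True.
Check each clause:
  1. {p4, p10} — p4 is true.
  2. {¬p5, p9, p3} — p9 is true.
  3. {p3, p10, ¬p8} — ¬p8 is true.
  4. {¬p2, ¬p1, ¬p7} — ¬p7 is true.
  5. {¬p7, p9} — ¬p7 is true.
  6. {p2, p5, ¬p4} — p5 is true.
  7. {p6, ¬p7} — ¬p7 is true.
  8. {p11, p5} — p11 is true.
  9. {p4, ¬p1, p10} — p4 is true.
  10. {¬p9, p3} — p3 is true.
  11. {¬p8, p5} — ¬p8 is true.
  12. {¬p11, p5} — p5 is true.
  13. {¬p10, ¬p1, p6} — ¬p1 is true.
  14. {¬p3, p11} — p11 is true.
  15. {p5, p10} — p5 is true.
  16. {p2, p5, ¬p6} — p5 is true.
  17. {p2, p4, p7} — p4 is true.
  18. {¬p7, ¬p2} — ¬p7 is true.
  19. {¬p5, ¬p8} — ¬p8 is true.
  20. {¬p9, ¬p1, p2} — ¬p1 is true.
  21. {p8, p11, ¬p9} — p11 is true.
  22. {p1, ¬p8} — ¬p8 is true.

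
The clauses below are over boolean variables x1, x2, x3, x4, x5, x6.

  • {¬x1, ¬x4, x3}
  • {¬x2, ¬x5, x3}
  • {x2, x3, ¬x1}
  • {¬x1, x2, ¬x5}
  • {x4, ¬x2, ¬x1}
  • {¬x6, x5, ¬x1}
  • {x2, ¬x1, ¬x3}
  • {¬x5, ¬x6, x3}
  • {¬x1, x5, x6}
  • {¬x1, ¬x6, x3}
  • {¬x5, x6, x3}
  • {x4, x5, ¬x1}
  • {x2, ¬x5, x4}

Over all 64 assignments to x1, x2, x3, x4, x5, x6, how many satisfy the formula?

Case analysis on x1 and x5:
  x1=1, x5=1: remaining (x2,x3,x4,x6) ∈ {(1,1,1,0); (1,1,1,1)} — 2.
  x1=1, x5=0: a clause becomes empty — 0.
  x1=0, x5=1: x6 free; 3 ways for (x2,x3,x4) × 2^1 = 6.
  x1=0, x5=0: x2, x3, x4, x6 free → 2^4 = 16.
Total: 2 + 0 + 6 + 16 = 24.

24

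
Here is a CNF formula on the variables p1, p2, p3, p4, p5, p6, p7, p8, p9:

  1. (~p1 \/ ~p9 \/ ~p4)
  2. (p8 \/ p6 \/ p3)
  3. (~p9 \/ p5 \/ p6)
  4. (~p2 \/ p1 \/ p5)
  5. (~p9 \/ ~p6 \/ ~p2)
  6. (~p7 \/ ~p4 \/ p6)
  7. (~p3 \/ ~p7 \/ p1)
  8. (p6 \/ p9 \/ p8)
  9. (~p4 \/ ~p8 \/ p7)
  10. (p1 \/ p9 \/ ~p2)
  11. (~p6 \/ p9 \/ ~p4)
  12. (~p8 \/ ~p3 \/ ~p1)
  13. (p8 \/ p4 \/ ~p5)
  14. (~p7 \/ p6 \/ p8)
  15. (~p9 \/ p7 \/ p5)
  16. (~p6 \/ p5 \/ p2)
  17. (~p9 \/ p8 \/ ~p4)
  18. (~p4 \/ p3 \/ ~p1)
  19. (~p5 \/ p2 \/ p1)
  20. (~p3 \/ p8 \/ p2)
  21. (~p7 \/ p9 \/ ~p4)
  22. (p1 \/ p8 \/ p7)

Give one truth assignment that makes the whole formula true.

p1 = True, p2 = False, p3 = False, p4 = False, p5 = True, p6 = True, p7 = True, p8 = True, p9 = False

Branch on p1: take p1 = True.
Branch on p2: take p2 = False.
Try p3 = False.
  then p4 is forced to False.
For the remaining variables, p5 = True, p6 = True, p7 = True, p8 = True, p9 = False works.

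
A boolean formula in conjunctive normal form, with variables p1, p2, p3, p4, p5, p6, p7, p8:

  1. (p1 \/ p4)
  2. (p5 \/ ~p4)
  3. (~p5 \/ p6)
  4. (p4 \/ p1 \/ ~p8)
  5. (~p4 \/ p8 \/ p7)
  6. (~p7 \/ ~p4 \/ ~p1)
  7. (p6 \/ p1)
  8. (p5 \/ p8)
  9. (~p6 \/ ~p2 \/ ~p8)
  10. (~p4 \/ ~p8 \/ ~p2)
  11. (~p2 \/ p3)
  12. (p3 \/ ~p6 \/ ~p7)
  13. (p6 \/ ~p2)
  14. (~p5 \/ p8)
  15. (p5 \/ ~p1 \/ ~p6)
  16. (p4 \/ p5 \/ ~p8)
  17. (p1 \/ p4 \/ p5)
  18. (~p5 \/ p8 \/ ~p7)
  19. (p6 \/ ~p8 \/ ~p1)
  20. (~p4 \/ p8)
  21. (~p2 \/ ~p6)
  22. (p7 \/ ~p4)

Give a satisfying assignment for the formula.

p1 = F, p2 = F, p3 = T, p4 = T, p5 = T, p6 = T, p7 = T, p8 = T

p2 occurs only negated in the remaining clauses — set p2 = False.
p3 occurs only positively in the remaining clauses — set p3 = True.
Set p1 = False and propagate.
  then p4 is forced to True.
  then p5 is forced to True.
  then p6 is forced to True.
  then p8 is forced to True.
  then p7 is forced to True.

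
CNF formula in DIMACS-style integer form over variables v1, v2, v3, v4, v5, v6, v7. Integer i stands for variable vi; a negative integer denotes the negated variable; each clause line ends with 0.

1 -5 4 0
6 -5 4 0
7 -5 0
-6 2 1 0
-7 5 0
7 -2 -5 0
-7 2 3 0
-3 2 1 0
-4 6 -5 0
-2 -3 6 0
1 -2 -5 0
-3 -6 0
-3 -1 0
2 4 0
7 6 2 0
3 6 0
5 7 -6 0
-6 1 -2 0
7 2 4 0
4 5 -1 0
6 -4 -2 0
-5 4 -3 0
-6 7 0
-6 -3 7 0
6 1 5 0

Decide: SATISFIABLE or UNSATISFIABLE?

SATISFIABLE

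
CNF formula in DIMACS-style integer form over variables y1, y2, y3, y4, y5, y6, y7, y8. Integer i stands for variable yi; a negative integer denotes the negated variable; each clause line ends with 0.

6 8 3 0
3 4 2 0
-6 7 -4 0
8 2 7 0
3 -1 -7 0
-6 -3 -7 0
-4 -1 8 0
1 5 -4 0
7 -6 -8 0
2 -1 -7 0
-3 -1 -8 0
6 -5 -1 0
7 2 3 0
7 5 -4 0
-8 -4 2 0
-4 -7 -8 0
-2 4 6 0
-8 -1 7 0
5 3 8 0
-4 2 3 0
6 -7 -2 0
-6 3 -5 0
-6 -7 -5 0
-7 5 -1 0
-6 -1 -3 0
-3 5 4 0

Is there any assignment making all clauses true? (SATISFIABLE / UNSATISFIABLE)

SATISFIABLE

Try y1 = False.
Try y2 = True.
Set y3 = False and propagate.
The remaining clauses are satisfied by y4 = True, y5 = True, y6 = False, y7 = False, y8 = True.
So y1=0, y2=1, y3=0, y4=1, y5=1, y6=0, y7=0, y8=1 is a satisfying assignment.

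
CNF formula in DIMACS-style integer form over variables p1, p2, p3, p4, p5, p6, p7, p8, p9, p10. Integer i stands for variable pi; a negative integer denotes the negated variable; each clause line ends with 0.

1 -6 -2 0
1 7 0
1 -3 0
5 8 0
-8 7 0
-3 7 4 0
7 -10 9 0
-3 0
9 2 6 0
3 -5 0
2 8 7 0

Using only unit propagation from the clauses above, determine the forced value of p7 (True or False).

True

Unit clause (¬p3) sets p3 = False.
(¬p5 ∨ p3): since p3 = False, the clause reduces to (¬p5). p5 = False.
From (p8 ∨ p5) and p5 = False: p8 = True.
In (¬p8 ∨ p7), ¬p8 is now false; p7 must hold, so p7 = True.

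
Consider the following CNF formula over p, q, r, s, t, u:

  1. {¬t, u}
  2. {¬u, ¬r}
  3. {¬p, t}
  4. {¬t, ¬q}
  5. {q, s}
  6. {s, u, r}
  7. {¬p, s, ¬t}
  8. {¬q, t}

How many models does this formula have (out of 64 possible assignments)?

Satisfying assignments:
  p=0 q=0 r=0 s=1 t=0 u=0
  p=0 q=0 r=0 s=1 t=0 u=1
  p=0 q=0 r=0 s=1 t=1 u=1
  p=0 q=0 r=1 s=1 t=0 u=0
  p=1 q=0 r=0 s=1 t=1 u=1
Count: 5.

5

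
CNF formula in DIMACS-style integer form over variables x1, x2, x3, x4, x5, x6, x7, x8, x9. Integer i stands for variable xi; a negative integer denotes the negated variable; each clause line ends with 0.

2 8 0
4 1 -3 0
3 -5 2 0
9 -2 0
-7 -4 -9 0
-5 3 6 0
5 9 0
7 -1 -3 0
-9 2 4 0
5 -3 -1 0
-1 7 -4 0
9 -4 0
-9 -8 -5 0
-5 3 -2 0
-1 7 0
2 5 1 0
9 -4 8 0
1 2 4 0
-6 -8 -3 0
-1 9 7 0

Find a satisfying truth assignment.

Try x1 = False.
Branch on x2: take x2 = True.
  then x9 is forced to True.
Branch on x3: take x3 = False.
  then x5 is forced to False.
For the remaining variables, x4 = True, x6 = True, x7 = False, x8 = False works.
Every clause has at least one true literal under this assignment.

x1 = False, x2 = True, x3 = False, x4 = True, x5 = False, x6 = True, x7 = False, x8 = False, x9 = True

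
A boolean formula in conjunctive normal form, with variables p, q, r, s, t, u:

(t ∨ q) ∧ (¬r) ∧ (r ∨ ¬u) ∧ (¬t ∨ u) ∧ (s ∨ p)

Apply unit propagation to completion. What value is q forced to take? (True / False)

True

(¬r) is a unit clause: r = False.
In (r ∨ ¬u), r is now false; ¬u must hold, so u = False.
In (¬t ∨ u), u is now false; ¬t must hold, so t = False.
In (q ∨ t), t is now false; q must hold, so q = True.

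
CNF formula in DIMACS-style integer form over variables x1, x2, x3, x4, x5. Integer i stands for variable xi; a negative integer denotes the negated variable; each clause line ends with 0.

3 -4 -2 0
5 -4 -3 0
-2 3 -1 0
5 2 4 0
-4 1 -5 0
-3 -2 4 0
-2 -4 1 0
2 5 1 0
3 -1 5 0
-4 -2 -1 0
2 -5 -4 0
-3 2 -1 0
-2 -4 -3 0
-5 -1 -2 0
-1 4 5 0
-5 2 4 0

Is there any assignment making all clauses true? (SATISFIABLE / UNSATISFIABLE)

SATISFIABLE

Try x1 = False.
Try x2 = True.
  then x4 is forced to False.
  then x3 is forced to False.
x5 is now unconstrained; take x5 = False.
Every clause has at least one true literal under this assignment.
So x1=False, x2=True, x3=False, x4=False, x5=False is a satisfying assignment.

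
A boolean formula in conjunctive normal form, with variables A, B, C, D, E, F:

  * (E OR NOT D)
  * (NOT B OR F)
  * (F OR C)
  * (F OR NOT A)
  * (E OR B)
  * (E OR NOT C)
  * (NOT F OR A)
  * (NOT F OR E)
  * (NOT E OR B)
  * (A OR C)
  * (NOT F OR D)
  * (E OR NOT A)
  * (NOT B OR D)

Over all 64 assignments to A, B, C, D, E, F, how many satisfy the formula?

The models are:
  A=T B=T C=F D=T E=T F=T
  A=T B=T C=T D=T E=T F=T
Count: 2.

2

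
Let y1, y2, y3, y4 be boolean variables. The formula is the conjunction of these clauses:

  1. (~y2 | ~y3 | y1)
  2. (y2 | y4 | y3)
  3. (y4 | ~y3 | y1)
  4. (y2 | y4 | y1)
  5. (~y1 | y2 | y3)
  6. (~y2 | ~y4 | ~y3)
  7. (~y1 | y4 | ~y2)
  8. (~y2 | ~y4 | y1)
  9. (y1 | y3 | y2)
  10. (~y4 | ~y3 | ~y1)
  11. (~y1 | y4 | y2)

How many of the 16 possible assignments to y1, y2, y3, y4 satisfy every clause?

3

The models are:
  y1=0 y2=0 y3=1 y4=1
  y1=0 y2=1 y3=0 y4=0
  y1=1 y2=1 y3=0 y4=1
Count: 3.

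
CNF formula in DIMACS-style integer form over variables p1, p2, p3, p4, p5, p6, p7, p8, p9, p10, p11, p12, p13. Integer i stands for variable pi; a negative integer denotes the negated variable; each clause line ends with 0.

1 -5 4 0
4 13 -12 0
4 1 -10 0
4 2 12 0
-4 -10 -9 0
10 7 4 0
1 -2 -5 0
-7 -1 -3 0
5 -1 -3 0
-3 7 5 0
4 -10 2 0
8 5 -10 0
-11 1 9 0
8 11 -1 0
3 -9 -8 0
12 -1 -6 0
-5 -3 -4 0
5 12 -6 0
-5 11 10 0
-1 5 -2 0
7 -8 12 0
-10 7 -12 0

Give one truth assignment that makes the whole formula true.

p1=0, p2=0, p3=1, p4=1, p5=0, p6=0, p7=1, p8=1, p9=0, p10=1, p11=0, p12=1, p13=1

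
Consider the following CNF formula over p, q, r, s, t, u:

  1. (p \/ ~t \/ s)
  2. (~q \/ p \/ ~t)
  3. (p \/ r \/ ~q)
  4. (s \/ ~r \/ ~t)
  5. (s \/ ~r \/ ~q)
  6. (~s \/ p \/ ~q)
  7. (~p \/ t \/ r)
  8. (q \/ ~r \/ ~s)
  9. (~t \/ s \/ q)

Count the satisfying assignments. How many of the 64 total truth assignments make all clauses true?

20

Case analysis on q and s:
  q=T, s=T: u free; 3 ways for (p,r,t) × 2^1 = 6.
  q=T, s=F: remaining (p,r,t,u) ∈ {(T,F,T,F); (T,F,T,T)} — 2.
  q=F, s=T: u free; 3 ways for (p,r,t) × 2^1 = 6.
  q=F, s=F: u free; 3 ways for (p,r,t) × 2^1 = 6.
Total: 6 + 2 + 6 + 6 = 20.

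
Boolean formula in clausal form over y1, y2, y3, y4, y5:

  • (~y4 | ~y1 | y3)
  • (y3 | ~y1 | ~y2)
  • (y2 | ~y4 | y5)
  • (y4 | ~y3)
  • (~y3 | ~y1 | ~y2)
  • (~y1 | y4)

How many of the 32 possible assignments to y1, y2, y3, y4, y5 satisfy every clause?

11

Split on y1, then y3.
  y1=1, y3=1: remaining (y2,y4,y5) ∈ {(0,1,1)} — 1.
  y1=1, y3=0: a clause becomes empty — 0.
  y1=0, y3=1: remaining (y2,y4,y5) ∈ {(0,1,1); (1,1,0); (1,1,1)} — 3.
  y1=0, y3=0: 7 of the 8 assignments to (y2,y4,y5) work.
Total: 1 + 0 + 3 + 7 = 11.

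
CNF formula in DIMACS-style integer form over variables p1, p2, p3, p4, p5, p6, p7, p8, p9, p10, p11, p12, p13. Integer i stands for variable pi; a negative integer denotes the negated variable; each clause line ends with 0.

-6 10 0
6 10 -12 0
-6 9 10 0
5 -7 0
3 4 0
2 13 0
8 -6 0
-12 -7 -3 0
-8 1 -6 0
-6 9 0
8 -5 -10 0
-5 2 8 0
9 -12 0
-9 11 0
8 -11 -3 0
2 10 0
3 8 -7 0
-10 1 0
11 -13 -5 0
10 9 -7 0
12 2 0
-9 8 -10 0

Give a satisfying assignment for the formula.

p1 = F, p2 = T, p3 = T, p4 = T, p5 = T, p6 = F, p7 = T, p8 = T, p9 = T, p10 = F, p11 = T, p12 = F, p13 = T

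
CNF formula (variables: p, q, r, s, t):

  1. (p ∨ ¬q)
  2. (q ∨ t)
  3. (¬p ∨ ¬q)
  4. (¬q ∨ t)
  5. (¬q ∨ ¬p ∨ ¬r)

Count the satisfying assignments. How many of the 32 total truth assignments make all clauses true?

8

Case analysis on q and p:
  q=1, p=1: a clause becomes empty — 0.
  q=1, p=0: a clause becomes empty — 0.
  q=0, p=1: remaining (r,s,t) ∈ {(0,0,1); (0,1,1); (1,0,1); (1,1,1)} — 4.
  q=0, p=0: remaining (r,s,t) ∈ {(0,0,1); (0,1,1); (1,0,1); (1,1,1)} — 4.
Total: 0 + 0 + 4 + 4 = 8.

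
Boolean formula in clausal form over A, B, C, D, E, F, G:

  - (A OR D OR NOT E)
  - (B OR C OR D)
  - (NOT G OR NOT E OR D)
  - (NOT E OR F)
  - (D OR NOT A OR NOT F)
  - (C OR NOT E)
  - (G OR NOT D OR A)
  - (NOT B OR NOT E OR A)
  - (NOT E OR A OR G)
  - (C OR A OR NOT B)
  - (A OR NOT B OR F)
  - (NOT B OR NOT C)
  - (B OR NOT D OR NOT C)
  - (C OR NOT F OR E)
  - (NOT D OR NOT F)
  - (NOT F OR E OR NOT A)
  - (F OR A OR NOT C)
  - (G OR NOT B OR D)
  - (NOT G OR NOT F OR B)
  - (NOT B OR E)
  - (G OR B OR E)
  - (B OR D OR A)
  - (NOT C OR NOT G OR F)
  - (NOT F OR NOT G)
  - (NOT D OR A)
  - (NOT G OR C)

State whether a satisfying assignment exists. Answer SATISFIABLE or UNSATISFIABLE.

A = True:
  F = True:
    propagation gives D=True; an empty clause results — contradiction.
  F = False:
    propagation gives E=False, B=False, G=True, C=False; an empty clause results — contradiction.
A = False:
  propagation gives D=False, E=False, B=False; an empty clause results — contradiction.
Every branch closes, so no satisfying assignment exists.

UNSATISFIABLE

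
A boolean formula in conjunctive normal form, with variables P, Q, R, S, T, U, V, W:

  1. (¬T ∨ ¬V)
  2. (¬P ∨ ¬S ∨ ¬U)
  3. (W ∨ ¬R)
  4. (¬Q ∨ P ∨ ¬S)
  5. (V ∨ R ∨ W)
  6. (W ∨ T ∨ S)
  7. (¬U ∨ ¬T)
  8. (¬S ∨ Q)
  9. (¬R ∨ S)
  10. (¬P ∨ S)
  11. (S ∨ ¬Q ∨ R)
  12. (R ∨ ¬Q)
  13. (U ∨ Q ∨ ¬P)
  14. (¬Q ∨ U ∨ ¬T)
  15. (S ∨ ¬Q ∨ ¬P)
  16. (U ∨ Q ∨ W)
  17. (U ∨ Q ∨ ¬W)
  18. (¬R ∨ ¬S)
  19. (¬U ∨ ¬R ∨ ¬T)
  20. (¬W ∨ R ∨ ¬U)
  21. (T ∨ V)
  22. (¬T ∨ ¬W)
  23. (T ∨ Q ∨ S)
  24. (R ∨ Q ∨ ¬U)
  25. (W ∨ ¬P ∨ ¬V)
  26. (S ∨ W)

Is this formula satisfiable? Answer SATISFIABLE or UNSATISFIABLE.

Q = True:
  propagation gives R=True, W=True, S=True; an empty clause results — contradiction.
Q = False:
  propagation gives S=False, R=False, P=False, T=True; an empty clause results — contradiction.
Every branch closes, so no satisfying assignment exists.

UNSATISFIABLE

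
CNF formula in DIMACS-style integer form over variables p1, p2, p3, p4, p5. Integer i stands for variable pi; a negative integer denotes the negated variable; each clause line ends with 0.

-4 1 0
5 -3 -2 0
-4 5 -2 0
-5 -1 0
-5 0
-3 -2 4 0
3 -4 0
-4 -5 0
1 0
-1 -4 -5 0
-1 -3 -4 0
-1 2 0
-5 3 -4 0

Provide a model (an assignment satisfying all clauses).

p1=T, p2=T, p3=F, p4=F, p5=F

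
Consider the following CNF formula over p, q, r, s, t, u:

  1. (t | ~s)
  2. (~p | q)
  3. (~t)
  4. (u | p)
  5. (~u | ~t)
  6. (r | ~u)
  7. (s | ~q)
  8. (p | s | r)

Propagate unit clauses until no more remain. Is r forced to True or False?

True

(~t) is a unit clause: t = False.
(t | ~s) with t = False leaves only ~s, so s = False.
In (s | ~q), s is now false; ~q must hold, so q = False.
(~p | q) with q = False leaves only ~p, so p = False.
In (u | p), p is now false; u must hold, so u = True.
(r | ~u): since u = True, the clause reduces to (r). r = True.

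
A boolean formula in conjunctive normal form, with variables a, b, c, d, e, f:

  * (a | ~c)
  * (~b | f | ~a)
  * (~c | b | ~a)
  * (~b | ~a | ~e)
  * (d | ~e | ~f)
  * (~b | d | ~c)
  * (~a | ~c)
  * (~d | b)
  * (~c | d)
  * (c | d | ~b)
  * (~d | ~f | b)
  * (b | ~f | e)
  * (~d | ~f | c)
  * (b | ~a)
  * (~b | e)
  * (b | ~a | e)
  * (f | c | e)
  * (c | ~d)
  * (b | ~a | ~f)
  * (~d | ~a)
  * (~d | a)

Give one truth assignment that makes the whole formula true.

a=False, b=False, c=False, d=False, e=True, f=False

Check each clause:
  1. (~c | a) — ~c is true.
  2. (~a | f | ~b) — ~a is true.
  3. (~a | b | ~c) — ~c is true.
  4. (~e | ~a | ~b) — ~b is true.
  5. (~f | d | ~e) — ~f is true.
  6. (~b | d | ~c) — ~c is true.
  7. (~c | ~a) — ~c is true.
  8. (b | ~d) — ~d is true.
  9. (d | ~c) — ~c is true.
  10. (~b | c | d) — ~b is true.
  11. (~f | b | ~d) — ~f is true.
  12. (e | b | ~f) — ~f is true.
  13. (~f | ~d | c) — ~f is true.
  14. (~a | b) — ~a is true.
  15. (~b | e) — e is true.
  16. (e | ~a | b) — e is true.
  17. (f | e | c) — e is true.
  18. (~d | c) — ~d is true.
  19. (~f | b | ~a) — ~f is true.
  20. (~d | ~a) — ~d is true.
  21. (a | ~d) — ~d is true.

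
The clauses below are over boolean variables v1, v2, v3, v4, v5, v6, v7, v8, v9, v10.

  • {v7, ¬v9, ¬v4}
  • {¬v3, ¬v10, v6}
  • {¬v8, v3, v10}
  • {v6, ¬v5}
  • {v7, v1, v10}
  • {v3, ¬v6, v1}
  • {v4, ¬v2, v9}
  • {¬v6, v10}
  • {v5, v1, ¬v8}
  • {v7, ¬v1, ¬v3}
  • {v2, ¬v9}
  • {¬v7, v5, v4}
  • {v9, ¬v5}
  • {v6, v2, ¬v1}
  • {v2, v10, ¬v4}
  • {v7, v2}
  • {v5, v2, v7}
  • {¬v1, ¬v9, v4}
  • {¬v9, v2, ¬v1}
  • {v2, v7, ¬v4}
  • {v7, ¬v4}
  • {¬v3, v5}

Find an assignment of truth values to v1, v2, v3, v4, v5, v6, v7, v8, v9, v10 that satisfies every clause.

v1=True, v2=True, v3=False, v4=True, v5=False, v6=False, v7=True, v8=False, v9=False, v10=True

Check each clause:
  1. {v7, ¬v9, ¬v4} — v7 is true.
  2. {¬v10, v6, ¬v3} — ¬v3 is true.
  3. {v10, v3, ¬v8} — ¬v8 is true.
  4. {¬v5, v6} — ¬v5 is true.
  5. {v7, v1, v10} — v1 is true.
  6. {v3, ¬v6, v1} — v1 is true.
  7. {v4, v9, ¬v2} — v4 is true.
  8. {v10, ¬v6} — ¬v6 is true.
  9. {v5, ¬v8, v1} — ¬v8 is true.
  10. {¬v3, ¬v1, v7} — ¬v3 is true.
  11. {v2, ¬v9} — v2 is true.
  12. {v5, ¬v7, v4} — v4 is true.
  13. {v9, ¬v5} — ¬v5 is true.
  14. {v2, ¬v1, v6} — v2 is true.
  15. {¬v4, v2, v10} — v10 is true.
  16. {v2, v7} — v2 is true.
  17. {v5, v7, v2} — v2 is true.
  18. {¬v9, ¬v1, v4} — v4 is true.
  19. {¬v9, v2, ¬v1} — v2 is true.
  20. {v2, ¬v4, v7} — v2 is true.
  21. {¬v4, v7} — v7 is true.
  22. {v5, ¬v3} — ¬v3 is true.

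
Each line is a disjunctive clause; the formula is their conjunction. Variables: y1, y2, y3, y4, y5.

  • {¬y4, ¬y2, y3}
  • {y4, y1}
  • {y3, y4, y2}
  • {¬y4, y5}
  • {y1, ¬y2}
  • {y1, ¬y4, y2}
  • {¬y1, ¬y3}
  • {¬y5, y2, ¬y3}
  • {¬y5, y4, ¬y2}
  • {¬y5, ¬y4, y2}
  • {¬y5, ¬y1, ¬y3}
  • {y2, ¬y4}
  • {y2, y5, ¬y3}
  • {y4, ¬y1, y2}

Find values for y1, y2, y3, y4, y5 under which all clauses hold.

y1=T, y2=T, y3=F, y4=F, y5=F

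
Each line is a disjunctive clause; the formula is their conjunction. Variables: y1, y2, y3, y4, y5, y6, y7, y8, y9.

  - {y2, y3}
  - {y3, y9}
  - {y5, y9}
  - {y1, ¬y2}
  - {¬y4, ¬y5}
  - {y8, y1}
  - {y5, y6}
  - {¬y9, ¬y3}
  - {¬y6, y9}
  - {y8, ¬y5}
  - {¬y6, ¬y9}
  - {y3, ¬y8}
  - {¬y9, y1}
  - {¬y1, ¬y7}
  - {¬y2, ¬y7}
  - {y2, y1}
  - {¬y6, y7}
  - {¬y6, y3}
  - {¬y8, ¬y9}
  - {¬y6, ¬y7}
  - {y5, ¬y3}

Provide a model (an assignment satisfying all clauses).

y1 = True  y2 = False  y3 = True  y4 = False  y5 = True  y6 = False  y7 = False  y8 = True  y9 = False

y4 occurs only negated in the remaining clauses — set y4 = False.
Set y1 = True and propagate.
  then y7 is forced to False.
  then y6 is forced to False.
  then y5 is forced to True.
  then y8 is forced to True.
  then y3 is forced to True.
  then y9 is forced to False.
y2 is now unconstrained; take y2 = False.
Every clause has at least one true literal under this assignment.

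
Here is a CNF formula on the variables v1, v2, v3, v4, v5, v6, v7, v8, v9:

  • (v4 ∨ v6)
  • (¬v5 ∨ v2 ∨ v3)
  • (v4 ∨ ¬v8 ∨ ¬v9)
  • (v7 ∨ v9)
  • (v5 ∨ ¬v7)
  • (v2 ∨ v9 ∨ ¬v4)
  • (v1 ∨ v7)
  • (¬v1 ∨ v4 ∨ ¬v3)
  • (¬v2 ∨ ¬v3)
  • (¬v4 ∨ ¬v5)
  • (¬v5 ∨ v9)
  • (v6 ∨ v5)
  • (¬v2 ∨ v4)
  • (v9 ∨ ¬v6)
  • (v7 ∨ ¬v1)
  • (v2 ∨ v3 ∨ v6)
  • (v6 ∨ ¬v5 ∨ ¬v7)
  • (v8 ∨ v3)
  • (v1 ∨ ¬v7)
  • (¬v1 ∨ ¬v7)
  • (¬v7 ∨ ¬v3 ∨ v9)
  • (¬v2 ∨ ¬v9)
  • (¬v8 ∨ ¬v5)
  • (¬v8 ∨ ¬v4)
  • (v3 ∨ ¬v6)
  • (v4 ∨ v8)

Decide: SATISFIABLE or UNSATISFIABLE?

v4 = True:
  propagation gives v5=False, v7=False, v9=True, v1=True; an empty clause results — contradiction.
v4 = False:
  propagation gives v6=True, v2=False, v9=True, v8=False; an empty clause results — contradiction.
Every branch closes, so no satisfying assignment exists.

UNSATISFIABLE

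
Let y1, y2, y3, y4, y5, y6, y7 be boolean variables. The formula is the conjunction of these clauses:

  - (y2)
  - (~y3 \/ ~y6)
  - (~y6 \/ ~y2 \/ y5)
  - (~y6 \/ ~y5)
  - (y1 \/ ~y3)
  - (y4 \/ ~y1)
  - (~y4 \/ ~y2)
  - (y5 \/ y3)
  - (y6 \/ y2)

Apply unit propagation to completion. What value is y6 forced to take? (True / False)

False

(y2) stands alone — y2 = True.
(~y2 \/ ~y4): since y2 = True, the clause reduces to (~y4). y4 = False.
In (y4 \/ ~y1), y4 is now false; ~y1 must hold, so y1 = False.
(~y3 \/ y1): since y1 = False, the clause reduces to (~y3). y3 = False.
(y5 \/ y3) with y3 = False leaves only y5, so y5 = True.
(~y5 \/ ~y6) with y5 = True leaves only ~y6, so y6 = False.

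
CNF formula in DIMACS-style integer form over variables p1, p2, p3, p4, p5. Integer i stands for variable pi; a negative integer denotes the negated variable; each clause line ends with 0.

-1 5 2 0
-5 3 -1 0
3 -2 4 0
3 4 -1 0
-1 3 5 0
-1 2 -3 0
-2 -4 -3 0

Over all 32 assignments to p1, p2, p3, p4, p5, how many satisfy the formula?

14

Split on p3, then p1.
  p3=1, p1=1: remaining (p2,p4,p5) ∈ {(1,0,0); (1,0,1)} — 2.
  p3=1, p1=0: p5 free; 3 ways for (p2,p4) × 2^1 = 6.
  p3=0, p1=1: a clause becomes empty — 0.
  p3=0, p1=0: p5 free; 3 ways for (p2,p4) × 2^1 = 6.
Total: 2 + 6 + 0 + 6 = 14.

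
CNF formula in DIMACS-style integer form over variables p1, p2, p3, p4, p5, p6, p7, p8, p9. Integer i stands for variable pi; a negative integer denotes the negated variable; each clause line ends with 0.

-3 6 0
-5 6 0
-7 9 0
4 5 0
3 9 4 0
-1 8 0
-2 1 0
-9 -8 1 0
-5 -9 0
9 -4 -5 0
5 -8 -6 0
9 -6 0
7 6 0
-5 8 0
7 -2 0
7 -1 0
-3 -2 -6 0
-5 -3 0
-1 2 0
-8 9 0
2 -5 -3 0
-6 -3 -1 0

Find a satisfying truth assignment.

p1=0, p2=0, p3=1, p4=1, p5=0, p6=1, p7=1, p8=0, p9=1

Check each clause:
  1. (p6 ∨ ¬p3) — p6 is true.
  2. (p6 ∨ ¬p5) — ¬p5 is true.
  3. (¬p7 ∨ p9) — p9 is true.
  4. (p5 ∨ p4) — p4 is true.
  5. (p9 ∨ p4 ∨ p3) — p9 is true.
  6. (¬p1 ∨ p8) — ¬p1 is true.
  7. (p1 ∨ ¬p2) — ¬p2 is true.
  8. (¬p9 ∨ p1 ∨ ¬p8) — ¬p8 is true.
  9. (¬p9 ∨ ¬p5) — ¬p5 is true.
  10. (p9 ∨ ¬p5 ∨ ¬p4) — p9 is true.
  11. (p5 ∨ ¬p8 ∨ ¬p6) — ¬p8 is true.
  12. (p9 ∨ ¬p6) — p9 is true.
  13. (p6 ∨ p7) — p6 is true.
  14. (¬p5 ∨ p8) — ¬p5 is true.
  15. (¬p2 ∨ p7) — ¬p2 is true.
  16. (¬p1 ∨ p7) — ¬p1 is true.
  17. (¬p6 ∨ ¬p2 ∨ ¬p3) — ¬p2 is true.
  18. (¬p3 ∨ ¬p5) — ¬p5 is true.
  19. (¬p1 ∨ p2) — ¬p1 is true.
  20. (¬p8 ∨ p9) — ¬p8 is true.
  21. (¬p3 ∨ ¬p5 ∨ p2) — ¬p5 is true.
  22. (¬p6 ∨ ¬p3 ∨ ¬p1) — ¬p1 is true.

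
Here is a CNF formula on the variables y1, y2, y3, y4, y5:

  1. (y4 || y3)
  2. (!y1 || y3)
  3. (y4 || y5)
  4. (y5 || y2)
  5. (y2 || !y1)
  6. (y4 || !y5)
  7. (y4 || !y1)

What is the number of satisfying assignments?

8

Case analysis on y4 and y1:
  y4=1, y1=1: remaining (y2,y3,y5) ∈ {(1,1,0); (1,1,1)} — 2.
  y4=1, y1=0: y3 free; 3 ways for (y2,y5) × 2^1 = 6.
  y4=0, y1=1: a clause becomes empty — 0.
  y4=0, y1=0: a clause becomes empty — 0.
Total: 2 + 6 + 0 + 0 = 8.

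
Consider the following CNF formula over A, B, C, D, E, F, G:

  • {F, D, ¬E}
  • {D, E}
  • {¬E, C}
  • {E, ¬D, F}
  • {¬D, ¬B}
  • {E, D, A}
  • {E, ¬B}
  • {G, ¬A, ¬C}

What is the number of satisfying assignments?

19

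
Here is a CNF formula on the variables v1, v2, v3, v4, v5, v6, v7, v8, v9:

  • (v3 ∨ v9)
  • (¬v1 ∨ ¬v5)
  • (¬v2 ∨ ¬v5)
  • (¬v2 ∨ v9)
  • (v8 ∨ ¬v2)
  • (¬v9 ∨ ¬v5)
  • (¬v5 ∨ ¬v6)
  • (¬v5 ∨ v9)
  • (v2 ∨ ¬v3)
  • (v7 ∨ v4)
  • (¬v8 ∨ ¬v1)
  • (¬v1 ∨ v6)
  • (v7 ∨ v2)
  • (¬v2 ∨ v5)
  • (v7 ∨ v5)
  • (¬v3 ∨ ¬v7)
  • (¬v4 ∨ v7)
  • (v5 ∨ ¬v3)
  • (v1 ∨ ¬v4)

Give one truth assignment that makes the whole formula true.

v1=1  v2=0  v3=0  v4=0  v5=0  v6=1  v7=1  v8=0  v9=1

Check each clause:
  1. (v3 ∨ v9) — v9 is true.
  2. (¬v5 ∨ ¬v1) — ¬v5 is true.
  3. (¬v5 ∨ ¬v2) — ¬v5 is true.
  4. (¬v2 ∨ v9) — v9 is true.
  5. (¬v2 ∨ v8) — ¬v2 is true.
  6. (¬v5 ∨ ¬v9) — ¬v5 is true.
  7. (¬v5 ∨ ¬v6) — ¬v5 is true.
  8. (v9 ∨ ¬v5) — v9 is true.
  9. (v2 ∨ ¬v3) — ¬v3 is true.
  10. (v7 ∨ v4) — v7 is true.
  11. (¬v8 ∨ ¬v1) — ¬v8 is true.
  12. (v6 ∨ ¬v1) — v6 is true.
  13. (v7 ∨ v2) — v7 is true.
  14. (v5 ∨ ¬v2) — ¬v2 is true.
  15. (v5 ∨ v7) — v7 is true.
  16. (¬v7 ∨ ¬v3) — ¬v3 is true.
  17. (v7 ∨ ¬v4) — ¬v4 is true.
  18. (v5 ∨ ¬v3) — ¬v3 is true.
  19. (¬v4 ∨ v1) — v1 is true.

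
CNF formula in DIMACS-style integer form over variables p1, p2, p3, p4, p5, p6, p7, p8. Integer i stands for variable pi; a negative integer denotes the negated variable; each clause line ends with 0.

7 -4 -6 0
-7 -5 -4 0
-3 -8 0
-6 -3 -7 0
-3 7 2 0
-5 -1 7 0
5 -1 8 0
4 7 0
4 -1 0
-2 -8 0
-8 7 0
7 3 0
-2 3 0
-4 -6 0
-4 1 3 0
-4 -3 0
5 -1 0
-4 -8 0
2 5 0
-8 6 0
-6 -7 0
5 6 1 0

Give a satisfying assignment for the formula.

p1=False, p2=True, p3=True, p4=False, p5=True, p6=False, p7=True, p8=False

Check each clause:
  1. {p7, ¬p6, ¬p4} — ¬p6 is true.
  2. {¬p4, ¬p5, ¬p7} — ¬p4 is true.
  3. {¬p3, ¬p8} — ¬p8 is true.
  4. {¬p3, ¬p7, ¬p6} — ¬p6 is true.
  5. {¬p3, p7, p2} — p2 is true.
  6. {¬p5, p7, ¬p1} — ¬p1 is true.
  7. {p8, p5, ¬p1} — p5 is true.
  8. {p4, p7} — p7 is true.
  9. {p4, ¬p1} — ¬p1 is true.
  10. {¬p8, ¬p2} — ¬p8 is true.
  11. {p7, ¬p8} — ¬p8 is true.
  12. {p7, p3} — p3 is true.
  13. {¬p2, p3} — p3 is true.
  14. {¬p6, ¬p4} — ¬p6 is true.
  15. {p3, p1, ¬p4} — p3 is true.
  16. {¬p4, ¬p3} — ¬p4 is true.
  17. {p5, ¬p1} — p5 is true.
  18. {¬p4, ¬p8} — ¬p8 is true.
  19. {p5, p2} — p2 is true.
  20. {¬p8, p6} — ¬p8 is true.
  21. {¬p7, ¬p6} — ¬p6 is true.
  22. {p5, p6, p1} — p5 is true.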